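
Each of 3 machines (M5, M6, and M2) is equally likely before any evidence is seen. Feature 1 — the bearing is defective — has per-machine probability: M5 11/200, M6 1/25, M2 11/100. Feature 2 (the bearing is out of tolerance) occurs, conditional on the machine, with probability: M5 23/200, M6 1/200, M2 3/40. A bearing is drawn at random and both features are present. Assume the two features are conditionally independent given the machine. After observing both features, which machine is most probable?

M2

Since the prior is uniform, the posterior is proportional to the likelihood:
  M5: 0.055 × 0.115 = 0.006325
  M6: 0.04 × 0.005 = 0.0002
  M2: 0.11 × 0.075 = 0.00825
Total = 0.014775.
Largest term belongs to M2, so M2 is most probable.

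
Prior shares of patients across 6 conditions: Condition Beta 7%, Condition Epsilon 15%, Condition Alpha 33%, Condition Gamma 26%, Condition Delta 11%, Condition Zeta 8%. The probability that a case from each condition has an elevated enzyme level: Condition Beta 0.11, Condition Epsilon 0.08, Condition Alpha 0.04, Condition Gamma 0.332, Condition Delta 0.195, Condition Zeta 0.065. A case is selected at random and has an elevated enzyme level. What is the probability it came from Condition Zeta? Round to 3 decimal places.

0.036

Prior × likelihood for each hypothesis:
  Condition Beta: 0.07 × 0.11 = 0.0077
  Condition Epsilon: 0.15 × 0.08 = 0.012
  Condition Alpha: 0.33 × 0.04 = 0.0132
  Condition Gamma: 0.26 × 0.332 = 0.08632
  Condition Delta: 0.11 × 0.195 = 0.02145
  Condition Zeta: 0.08 × 0.065 = 0.0052
Sum = 0.14587.
P(Condition Zeta | evidence) = 0.0052 / 0.14587 ≈ 0.036.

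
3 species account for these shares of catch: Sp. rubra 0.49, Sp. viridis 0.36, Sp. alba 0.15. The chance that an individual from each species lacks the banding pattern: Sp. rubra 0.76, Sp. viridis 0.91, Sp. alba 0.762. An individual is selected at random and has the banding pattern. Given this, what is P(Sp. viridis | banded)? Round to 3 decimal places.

0.174

Taking complements, P(banded | each) = Sp. rubra 0.24, Sp. viridis 0.09, Sp. alba 0.238.
Prior × likelihood for each hypothesis:
  Sp. rubra: 0.49 × 0.24 = 0.1176
  Sp. viridis: 0.36 × 0.09 = 0.0324
  Sp. alba: 0.15 × 0.238 = 0.0357
Normalizing constant = 0.1857.
P(Sp. viridis | evidence) = 0.0324 / 0.1857 ≈ 0.174.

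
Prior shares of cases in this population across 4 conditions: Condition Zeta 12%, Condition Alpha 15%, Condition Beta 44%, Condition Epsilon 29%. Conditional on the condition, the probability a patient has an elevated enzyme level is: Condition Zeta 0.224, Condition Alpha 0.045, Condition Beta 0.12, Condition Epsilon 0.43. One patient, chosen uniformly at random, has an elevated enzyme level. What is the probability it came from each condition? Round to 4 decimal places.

Condition Zeta 0.1273, Condition Alpha 0.0320, Condition Beta 0.2501, Condition Epsilon 0.5906

Unnormalized posteriors (prior × likelihood):
  Condition Zeta: 0.12 × 0.224 = 0.02688
  Condition Alpha: 0.15 × 0.045 = 0.00675
  Condition Beta: 0.44 × 0.12 = 0.0528
  Condition Epsilon: 0.29 × 0.43 = 0.1247
Sum = 0.21113.
P(Condition Zeta | elevated) = 0.02688/0.21113 ≈ 0.1273
P(Condition Alpha | elevated) = 0.00675/0.21113 ≈ 0.0320
P(Condition Beta | elevated) = 0.0528/0.21113 ≈ 0.2501
P(Condition Epsilon | elevated) = 0.1247/0.21113 ≈ 0.5906
(Check: 0.1273+0.0320+0.2501+0.5906 = 1.0000.)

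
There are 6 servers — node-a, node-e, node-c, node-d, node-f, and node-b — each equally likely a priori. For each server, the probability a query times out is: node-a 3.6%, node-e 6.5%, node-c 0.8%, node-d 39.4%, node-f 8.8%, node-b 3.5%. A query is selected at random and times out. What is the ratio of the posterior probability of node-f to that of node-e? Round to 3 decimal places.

With a uniform prior (1/6 each), posterior ∝ likelihood:
  node-a: 0.036
  node-e: 0.065
  node-c: 0.008
  node-d: 0.394
  node-f: 0.088
  node-b: 0.035
Sum = 0.626.
The ratio is 0.088 / 0.065 (the normalizer cancels) = 1.354.

1.354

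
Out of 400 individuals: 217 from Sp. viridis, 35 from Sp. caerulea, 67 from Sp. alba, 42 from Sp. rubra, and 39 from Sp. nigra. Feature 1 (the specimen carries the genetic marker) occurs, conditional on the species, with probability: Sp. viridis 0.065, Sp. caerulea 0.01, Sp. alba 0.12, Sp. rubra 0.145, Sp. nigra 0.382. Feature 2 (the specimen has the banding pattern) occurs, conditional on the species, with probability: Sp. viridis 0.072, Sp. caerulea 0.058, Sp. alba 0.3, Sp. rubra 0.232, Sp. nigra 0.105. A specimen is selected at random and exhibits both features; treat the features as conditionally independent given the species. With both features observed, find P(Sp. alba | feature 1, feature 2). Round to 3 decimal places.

Compute prior × likelihood for every hypothesis:
  Sp. viridis: 0.5425 × 0.065 × 0.072 = 0.0025389
  Sp. caerulea: 0.0875 × 0.01 × 0.058 = 0.00005075
  Sp. alba: 0.1675 × 0.12 × 0.3 = 0.00603
  Sp. rubra: 0.105 × 0.145 × 0.232 = 0.0035322
  Sp. nigra: 0.0975 × 0.382 × 0.105 = 0.003910725
Normalizing constant = 0.016062575.
P(Sp. alba | evidence) = 0.00603 / 0.016062575 ≈ 0.375.

0.375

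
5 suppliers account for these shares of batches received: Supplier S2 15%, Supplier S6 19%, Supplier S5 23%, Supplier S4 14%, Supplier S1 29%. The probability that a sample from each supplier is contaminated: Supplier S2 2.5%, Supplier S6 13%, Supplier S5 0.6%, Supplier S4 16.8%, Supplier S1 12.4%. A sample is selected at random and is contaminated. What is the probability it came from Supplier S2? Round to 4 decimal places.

By Bayes' rule, posterior ∝ prior × likelihood:
  Supplier S2: 0.15 × 0.025 = 0.00375
  Supplier S6: 0.19 × 0.13 = 0.0247
  Supplier S5: 0.23 × 0.006 = 0.00138
  Supplier S4: 0.14 × 0.168 = 0.02352
  Supplier S1: 0.29 × 0.124 = 0.03596
Sum = 0.08931.
P(Supplier S2 | evidence) = 0.00375 / 0.08931 ≈ 0.0420.

0.0420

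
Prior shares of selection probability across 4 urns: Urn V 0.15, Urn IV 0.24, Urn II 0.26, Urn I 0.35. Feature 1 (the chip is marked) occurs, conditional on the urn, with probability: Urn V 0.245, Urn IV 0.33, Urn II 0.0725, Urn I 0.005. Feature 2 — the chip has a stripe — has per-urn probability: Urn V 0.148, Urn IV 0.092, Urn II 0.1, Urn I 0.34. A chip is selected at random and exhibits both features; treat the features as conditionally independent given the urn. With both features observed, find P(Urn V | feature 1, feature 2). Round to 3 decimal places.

Compute prior × likelihood for every hypothesis:
  Urn V: 0.15 × 0.245 × 0.148 = 0.005439
  Urn IV: 0.24 × 0.33 × 0.092 = 0.0072864
  Urn II: 0.26 × 0.0725 × 0.1 = 0.001885
  Urn I: 0.35 × 0.005 × 0.34 = 0.000595
Total = 0.0152054.
P(Urn V | evidence) = 0.005439 / 0.0152054 ≈ 0.358.

0.358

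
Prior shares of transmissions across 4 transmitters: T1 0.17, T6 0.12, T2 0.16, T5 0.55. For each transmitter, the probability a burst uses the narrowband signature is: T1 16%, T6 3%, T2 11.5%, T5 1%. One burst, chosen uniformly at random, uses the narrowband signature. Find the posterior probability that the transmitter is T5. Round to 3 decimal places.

0.101

Unnormalized posteriors (prior × likelihood):
  T1: 0.17 × 0.16 = 0.0272
  T6: 0.12 × 0.03 = 0.0036
  T2: 0.16 × 0.115 = 0.0184
  T5: 0.55 × 0.01 = 0.0055
Sum = 0.0547.
P(T5 | evidence) = 0.0055 / 0.0547 ≈ 0.101.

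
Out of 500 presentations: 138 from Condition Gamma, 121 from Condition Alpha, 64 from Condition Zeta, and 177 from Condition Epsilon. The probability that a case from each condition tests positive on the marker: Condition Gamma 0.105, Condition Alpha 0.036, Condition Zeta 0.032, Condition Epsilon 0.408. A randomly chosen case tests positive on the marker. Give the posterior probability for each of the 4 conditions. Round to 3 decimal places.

Prior × likelihood for each hypothesis:
  Condition Gamma: 0.276 × 0.105 = 0.02898
  Condition Alpha: 0.242 × 0.036 = 0.008712
  Condition Zeta: 0.128 × 0.032 = 0.004096
  Condition Epsilon: 0.354 × 0.408 = 0.144432
Sum = 0.18622.
P(Condition Gamma | marker-positive) = 0.02898/0.18622 ≈ 0.156
P(Condition Alpha | marker-positive) = 0.008712/0.18622 ≈ 0.047
P(Condition Zeta | marker-positive) = 0.004096/0.18622 ≈ 0.022
P(Condition Epsilon | marker-positive) = 0.144432/0.18622 ≈ 0.776

Condition Gamma 0.156, Condition Alpha 0.047, Condition Zeta 0.022, Condition Epsilon 0.776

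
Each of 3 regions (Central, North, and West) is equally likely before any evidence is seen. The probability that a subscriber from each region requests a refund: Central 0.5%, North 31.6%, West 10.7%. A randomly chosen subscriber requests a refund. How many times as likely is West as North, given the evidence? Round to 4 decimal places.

Since the prior is uniform, the posterior is proportional to the likelihood:
  Central: 0.005
  North: 0.316
  West: 0.107
Sum = 0.428.
The ratio is 0.107 / 0.316 (the normalizer cancels) = 0.3386.

0.3386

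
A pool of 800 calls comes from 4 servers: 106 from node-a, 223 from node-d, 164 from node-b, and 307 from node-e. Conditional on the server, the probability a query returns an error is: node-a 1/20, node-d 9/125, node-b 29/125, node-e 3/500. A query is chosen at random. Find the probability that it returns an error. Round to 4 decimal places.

0.0766

Prior × likelihood for each hypothesis:
  node-a: 0.1325 × 0.05 = 0.006625
  node-d: 0.27875 × 0.072 = 0.02007
  node-b: 0.205 × 0.232 = 0.04756
  node-e: 0.38375 × 0.006 = 0.0023025
P(error) = 0.006625 + 0.02007 + 0.04756 + 0.0023025 = 0.0765575 → 0.0766.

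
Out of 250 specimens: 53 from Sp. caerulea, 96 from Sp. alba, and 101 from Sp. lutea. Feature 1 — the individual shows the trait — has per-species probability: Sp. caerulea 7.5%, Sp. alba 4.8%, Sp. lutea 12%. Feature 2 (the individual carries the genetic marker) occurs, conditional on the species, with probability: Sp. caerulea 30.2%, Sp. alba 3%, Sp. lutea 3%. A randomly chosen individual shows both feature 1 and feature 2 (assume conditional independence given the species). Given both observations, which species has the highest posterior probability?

Sp. caerulea

Unnormalized posteriors (prior × likelihood):
  Sp. caerulea: 0.212 × 0.075 × 0.302 = 0.0048018
  Sp. alba: 0.384 × 0.048 × 0.03 = 0.00055296
  Sp. lutea: 0.404 × 0.12 × 0.03 = 0.0014544
Sum = 0.00680916.
Largest term belongs to Sp. caerulea, so Sp. caerulea is most probable.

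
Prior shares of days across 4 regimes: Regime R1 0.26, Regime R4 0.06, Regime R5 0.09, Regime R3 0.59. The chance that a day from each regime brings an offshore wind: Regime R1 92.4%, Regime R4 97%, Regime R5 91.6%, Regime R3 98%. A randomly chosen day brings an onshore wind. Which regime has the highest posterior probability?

Regime R1

Taking complements, P(onshore | each) = Regime R1 0.076, Regime R4 0.03, Regime R5 0.084, Regime R3 0.02.
By Bayes' rule, posterior ∝ prior × likelihood:
  Regime R1: 0.26 × 0.076 = 0.01976
  Regime R4: 0.06 × 0.03 = 0.0018
  Regime R5: 0.09 × 0.084 = 0.00756
  Regime R3: 0.59 × 0.02 = 0.0118
Total = 0.04092.
Largest term belongs to Regime R1, so Regime R1 is most probable.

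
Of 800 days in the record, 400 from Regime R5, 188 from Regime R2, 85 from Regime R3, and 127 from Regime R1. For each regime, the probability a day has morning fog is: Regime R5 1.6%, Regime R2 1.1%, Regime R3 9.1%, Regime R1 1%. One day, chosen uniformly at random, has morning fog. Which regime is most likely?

Regime R3

Unnormalized posteriors (prior × likelihood):
  Regime R5: 0.5 × 0.016 = 0.008
  Regime R2: 0.235 × 0.011 = 0.002585
  Regime R3: 0.10625 × 0.091 = 0.00966875
  Regime R1: 0.15875 × 0.01 = 0.0015875
Sum = 0.02184125.
Largest term belongs to Regime R3, so Regime R3 is most probable.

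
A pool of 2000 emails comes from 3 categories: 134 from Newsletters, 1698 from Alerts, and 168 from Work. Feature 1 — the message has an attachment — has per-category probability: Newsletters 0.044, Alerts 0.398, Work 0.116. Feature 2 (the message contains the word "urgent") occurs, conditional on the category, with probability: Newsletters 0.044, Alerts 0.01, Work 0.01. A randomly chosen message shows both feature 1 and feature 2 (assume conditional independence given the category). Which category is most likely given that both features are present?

Alerts

Unnormalized posteriors (prior × likelihood):
  Newsletters: 0.067 × 0.044 × 0.044 = 0.000129712
  Alerts: 0.849 × 0.398 × 0.01 = 0.00337902
  Work: 0.084 × 0.116 × 0.01 = 0.00009744
Normalizing constant = 0.003606172.
Largest term belongs to Alerts, so Alerts is most probable.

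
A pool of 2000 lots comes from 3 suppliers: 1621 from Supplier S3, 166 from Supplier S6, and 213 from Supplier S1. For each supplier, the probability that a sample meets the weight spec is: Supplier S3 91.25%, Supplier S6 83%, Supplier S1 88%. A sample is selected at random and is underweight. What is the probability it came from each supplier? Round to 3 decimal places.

Taking complements, P(underweight | each) = Supplier S3 0.0875, Supplier S6 0.17, Supplier S1 0.12.
Compute prior × likelihood for every hypothesis:
  Supplier S3: 0.8105 × 0.0875 = 0.07091875
  Supplier S6: 0.083 × 0.17 = 0.01411
  Supplier S1: 0.1065 × 0.12 = 0.01278
Total = 0.09780875.
P(Supplier S3 | underweight) = 0.07091875/0.09780875 ≈ 0.725
P(Supplier S6 | underweight) = 0.01411/0.09780875 ≈ 0.144
P(Supplier S1 | underweight) = 0.01278/0.09780875 ≈ 0.131
(Check: 0.725+0.144+0.131 = 1.000.)

Supplier S3 0.725, Supplier S6 0.144, Supplier S1 0.131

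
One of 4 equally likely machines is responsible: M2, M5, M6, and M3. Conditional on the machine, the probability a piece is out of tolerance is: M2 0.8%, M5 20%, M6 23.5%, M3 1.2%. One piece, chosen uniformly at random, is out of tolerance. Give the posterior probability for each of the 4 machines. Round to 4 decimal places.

Since the prior is uniform, the posterior is proportional to the likelihood:
  M2: 0.008
  M5: 0.2
  M6: 0.235
  M3: 0.012
Sum = 0.455.
P(M2 | oversize) = 0.008/0.455 ≈ 0.0176
P(M5 | oversize) = 0.2/0.455 ≈ 0.4396
P(M6 | oversize) = 0.235/0.455 ≈ 0.5165
P(M3 | oversize) = 0.012/0.455 ≈ 0.0264

M2 0.0176, M5 0.4396, M6 0.5165, M3 0.0264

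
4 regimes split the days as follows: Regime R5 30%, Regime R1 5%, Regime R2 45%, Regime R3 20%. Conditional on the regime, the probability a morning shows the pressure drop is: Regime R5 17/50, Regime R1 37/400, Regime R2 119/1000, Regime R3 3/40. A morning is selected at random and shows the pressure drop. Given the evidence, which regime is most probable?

Regime R5

Unnormalized posteriors (prior × likelihood):
  Regime R5: 0.3 × 0.34 = 0.102
  Regime R1: 0.05 × 0.0925 = 0.004625
  Regime R2: 0.45 × 0.119 = 0.05355
  Regime R3: 0.2 × 0.075 = 0.015
Sum = 0.175175.
Largest term belongs to Regime R5, so Regime R5 is most probable.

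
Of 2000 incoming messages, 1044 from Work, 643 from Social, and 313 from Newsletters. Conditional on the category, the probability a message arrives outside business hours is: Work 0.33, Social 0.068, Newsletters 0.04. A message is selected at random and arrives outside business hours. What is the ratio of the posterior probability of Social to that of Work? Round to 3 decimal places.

0.127

Unnormalized posteriors (prior × likelihood):
  Work: 0.522 × 0.33 = 0.17226
  Social: 0.3215 × 0.068 = 0.021862
  Newsletters: 0.1565 × 0.04 = 0.00626
Sum = 0.200382.
The ratio is 0.021862 / 0.17226 (the normalizer cancels) = 0.127.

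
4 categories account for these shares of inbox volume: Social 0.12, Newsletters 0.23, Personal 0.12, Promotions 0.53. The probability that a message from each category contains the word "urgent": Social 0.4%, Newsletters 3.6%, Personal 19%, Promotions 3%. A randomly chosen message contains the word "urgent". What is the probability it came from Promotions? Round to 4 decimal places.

0.3350

Compute prior × likelihood for every hypothesis:
  Social: 0.12 × 0.004 = 0.00048
  Newsletters: 0.23 × 0.036 = 0.00828
  Personal: 0.12 × 0.19 = 0.0228
  Promotions: 0.53 × 0.03 = 0.0159
Sum = 0.04746.
P(Promotions | evidence) = 0.0159 / 0.04746 ≈ 0.3350.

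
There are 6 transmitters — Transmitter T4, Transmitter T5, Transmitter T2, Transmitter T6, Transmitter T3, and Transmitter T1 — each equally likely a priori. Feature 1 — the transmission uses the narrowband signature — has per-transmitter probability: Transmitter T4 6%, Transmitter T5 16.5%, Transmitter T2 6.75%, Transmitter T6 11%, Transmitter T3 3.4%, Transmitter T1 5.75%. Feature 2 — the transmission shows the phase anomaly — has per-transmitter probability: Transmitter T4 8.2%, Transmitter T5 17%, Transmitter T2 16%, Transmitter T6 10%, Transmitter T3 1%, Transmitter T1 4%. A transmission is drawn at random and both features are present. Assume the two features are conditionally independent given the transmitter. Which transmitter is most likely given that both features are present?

Since the prior is uniform, the posterior is proportional to the likelihood:
  Transmitter T4: 0.06 × 0.082 = 0.00492
  Transmitter T5: 0.165 × 0.17 = 0.02805
  Transmitter T2: 0.0675 × 0.16 = 0.0108
  Transmitter T6: 0.11 × 0.1 = 0.011
  Transmitter T3: 0.034 × 0.01 = 0.00034
  Transmitter T1: 0.0575 × 0.04 = 0.0023
Normalizing constant = 0.05741.
Largest term belongs to Transmitter T5, so Transmitter T5 is most probable.

Transmitter T5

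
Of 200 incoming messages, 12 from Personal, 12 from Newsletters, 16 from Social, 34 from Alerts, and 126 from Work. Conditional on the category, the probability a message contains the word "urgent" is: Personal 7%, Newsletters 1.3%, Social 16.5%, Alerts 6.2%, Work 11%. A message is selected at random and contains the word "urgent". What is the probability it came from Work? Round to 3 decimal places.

Unnormalized posteriors (prior × likelihood):
  Personal: 0.06 × 0.07 = 0.0042
  Newsletters: 0.06 × 0.013 = 0.00078
  Social: 0.08 × 0.165 = 0.0132
  Alerts: 0.17 × 0.062 = 0.01054
  Work: 0.63 × 0.11 = 0.0693
Sum = 0.09802.
P(Work | evidence) = 0.0693 / 0.09802 ≈ 0.707.

0.707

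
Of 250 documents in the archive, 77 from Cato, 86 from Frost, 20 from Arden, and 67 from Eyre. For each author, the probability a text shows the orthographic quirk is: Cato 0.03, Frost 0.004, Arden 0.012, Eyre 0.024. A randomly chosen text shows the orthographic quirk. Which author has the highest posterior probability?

By Bayes' rule, posterior ∝ prior × likelihood:
  Cato: 0.308 × 0.03 = 0.00924
  Frost: 0.344 × 0.004 = 0.001376
  Arden: 0.08 × 0.012 = 0.00096
  Eyre: 0.268 × 0.024 = 0.006432
Sum = 0.018008.
Largest term belongs to Cato, so Cato is most probable.

Cato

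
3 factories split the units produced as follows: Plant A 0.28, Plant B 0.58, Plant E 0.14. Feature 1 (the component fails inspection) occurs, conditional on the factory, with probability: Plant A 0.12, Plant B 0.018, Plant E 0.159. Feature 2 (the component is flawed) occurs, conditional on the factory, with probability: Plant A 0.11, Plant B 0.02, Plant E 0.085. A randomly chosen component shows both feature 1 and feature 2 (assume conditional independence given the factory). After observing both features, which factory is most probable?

By Bayes' rule, posterior ∝ prior × likelihood:
  Plant A: 0.28 × 0.12 × 0.11 = 0.003696
  Plant B: 0.58 × 0.018 × 0.02 = 0.0002088
  Plant E: 0.14 × 0.159 × 0.085 = 0.0018921
Normalizing constant = 0.0057969.
Largest term belongs to Plant A, so Plant A is most probable.

Plant A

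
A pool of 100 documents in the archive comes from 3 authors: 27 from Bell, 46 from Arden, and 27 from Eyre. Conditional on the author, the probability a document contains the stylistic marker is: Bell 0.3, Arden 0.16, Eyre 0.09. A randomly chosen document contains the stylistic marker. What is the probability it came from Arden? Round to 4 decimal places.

0.4114

By Bayes' rule, posterior ∝ prior × likelihood:
  Bell: 0.27 × 0.3 = 0.081
  Arden: 0.46 × 0.16 = 0.0736
  Eyre: 0.27 × 0.09 = 0.0243
Normalizing constant = 0.1789.
P(Arden | evidence) = 0.0736 / 0.1789 ≈ 0.4114.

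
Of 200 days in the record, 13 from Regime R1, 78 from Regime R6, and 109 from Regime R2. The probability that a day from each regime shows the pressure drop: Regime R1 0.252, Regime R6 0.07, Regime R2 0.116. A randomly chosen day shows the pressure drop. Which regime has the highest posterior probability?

Regime R2

Unnormalized posteriors (prior × likelihood):
  Regime R1: 0.065 × 0.252 = 0.01638
  Regime R6: 0.39 × 0.07 = 0.0273
  Regime R2: 0.545 × 0.116 = 0.06322
Total = 0.1069.
Largest term belongs to Regime R2, so Regime R2 is most probable.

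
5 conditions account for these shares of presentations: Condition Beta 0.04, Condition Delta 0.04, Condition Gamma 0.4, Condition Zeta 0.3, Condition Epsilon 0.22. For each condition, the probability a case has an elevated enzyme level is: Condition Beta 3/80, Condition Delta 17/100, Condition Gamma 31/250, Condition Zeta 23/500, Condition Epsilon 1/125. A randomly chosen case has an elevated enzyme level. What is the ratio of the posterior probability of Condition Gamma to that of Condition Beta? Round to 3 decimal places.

By Bayes' rule, posterior ∝ prior × likelihood:
  Condition Beta: 0.04 × 0.0375 = 0.0015
  Condition Delta: 0.04 × 0.17 = 0.0068
  Condition Gamma: 0.4 × 0.124 = 0.0496
  Condition Zeta: 0.3 × 0.046 = 0.0138
  Condition Epsilon: 0.22 × 0.008 = 0.00176
Total = 0.07346.
The ratio is 0.0496 / 0.0015 (the normalizer cancels) = 33.067.

33.067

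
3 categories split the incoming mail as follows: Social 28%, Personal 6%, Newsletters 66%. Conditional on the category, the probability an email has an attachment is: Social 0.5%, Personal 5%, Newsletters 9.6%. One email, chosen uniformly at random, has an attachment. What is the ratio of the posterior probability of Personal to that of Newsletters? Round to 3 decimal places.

Compute prior × likelihood for every hypothesis:
  Social: 0.28 × 0.005 = 0.0014
  Personal: 0.06 × 0.05 = 0.003
  Newsletters: 0.66 × 0.096 = 0.06336
Total = 0.06776.
The ratio is 0.003 / 0.06336 (the normalizer cancels) = 0.047.

0.047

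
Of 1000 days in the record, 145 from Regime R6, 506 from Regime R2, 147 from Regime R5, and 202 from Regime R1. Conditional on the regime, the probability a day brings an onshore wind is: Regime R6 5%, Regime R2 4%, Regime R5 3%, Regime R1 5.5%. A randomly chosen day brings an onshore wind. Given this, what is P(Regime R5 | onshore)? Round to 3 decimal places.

0.103

Unnormalized posteriors (prior × likelihood):
  Regime R6: 0.145 × 0.05 = 0.00725
  Regime R2: 0.506 × 0.04 = 0.02024
  Regime R5: 0.147 × 0.03 = 0.00441
  Regime R1: 0.202 × 0.055 = 0.01111
Total = 0.04301.
P(Regime R5 | evidence) = 0.00441 / 0.04301 ≈ 0.103.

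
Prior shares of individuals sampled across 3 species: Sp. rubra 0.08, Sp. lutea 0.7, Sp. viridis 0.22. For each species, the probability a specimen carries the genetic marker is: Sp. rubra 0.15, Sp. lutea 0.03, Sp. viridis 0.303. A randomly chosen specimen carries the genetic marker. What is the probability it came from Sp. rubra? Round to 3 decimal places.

0.120

Compute prior × likelihood for every hypothesis:
  Sp. rubra: 0.08 × 0.15 = 0.012
  Sp. lutea: 0.7 × 0.03 = 0.021
  Sp. viridis: 0.22 × 0.303 = 0.06666
Normalizing constant = 0.09966.
P(Sp. rubra | evidence) = 0.012 / 0.09966 ≈ 0.120.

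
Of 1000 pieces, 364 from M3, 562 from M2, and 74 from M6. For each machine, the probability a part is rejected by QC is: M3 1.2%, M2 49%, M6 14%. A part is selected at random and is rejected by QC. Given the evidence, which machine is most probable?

Prior × likelihood for each hypothesis:
  M3: 0.364 × 0.012 = 0.004368
  M2: 0.562 × 0.49 = 0.27538
  M6: 0.074 × 0.14 = 0.01036
Normalizing constant = 0.290108.
Largest term belongs to M2, so M2 is most probable.

M2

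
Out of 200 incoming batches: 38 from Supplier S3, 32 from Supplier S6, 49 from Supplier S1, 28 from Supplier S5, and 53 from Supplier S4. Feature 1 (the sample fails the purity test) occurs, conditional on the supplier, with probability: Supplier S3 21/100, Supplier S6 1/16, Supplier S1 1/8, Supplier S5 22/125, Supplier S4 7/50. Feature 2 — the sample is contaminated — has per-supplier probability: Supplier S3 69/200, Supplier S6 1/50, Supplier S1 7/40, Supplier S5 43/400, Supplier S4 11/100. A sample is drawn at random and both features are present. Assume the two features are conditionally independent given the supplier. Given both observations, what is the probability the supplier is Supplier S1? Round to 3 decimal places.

Compute prior × likelihood for every hypothesis:
  Supplier S3: 0.19 × 0.21 × 0.345 = 0.0137655
  Supplier S6: 0.16 × 0.0625 × 0.02 = 0.0002
  Supplier S1: 0.245 × 0.125 × 0.175 = 0.005359375
  Supplier S5: 0.14 × 0.176 × 0.1075 = 0.0026488
  Supplier S4: 0.265 × 0.14 × 0.11 = 0.004081
Sum = 0.026054675.
P(Supplier S1 | evidence) = 0.005359375 / 0.026054675 ≈ 0.206.

0.206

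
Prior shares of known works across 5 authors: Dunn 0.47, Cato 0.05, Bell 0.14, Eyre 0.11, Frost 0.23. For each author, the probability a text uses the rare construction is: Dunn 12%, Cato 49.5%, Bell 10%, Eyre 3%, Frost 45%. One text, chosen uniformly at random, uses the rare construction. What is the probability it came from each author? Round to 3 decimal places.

Prior × likelihood for each hypothesis:
  Dunn: 0.47 × 0.12 = 0.0564
  Cato: 0.05 × 0.495 = 0.02475
  Bell: 0.14 × 0.1 = 0.014
  Eyre: 0.11 × 0.03 = 0.0033
  Frost: 0.23 × 0.45 = 0.1035
Total = 0.20195.
P(Dunn | rare-form) = 0.0564/0.20195 ≈ 0.279
P(Cato | rare-form) = 0.02475/0.20195 ≈ 0.123
P(Bell | rare-form) = 0.014/0.20195 ≈ 0.069
P(Eyre | rare-form) = 0.0033/0.20195 ≈ 0.016
P(Frost | rare-form) = 0.1035/0.20195 ≈ 0.513

Dunn 0.279, Cato 0.123, Bell 0.069, Eyre 0.016, Frost 0.513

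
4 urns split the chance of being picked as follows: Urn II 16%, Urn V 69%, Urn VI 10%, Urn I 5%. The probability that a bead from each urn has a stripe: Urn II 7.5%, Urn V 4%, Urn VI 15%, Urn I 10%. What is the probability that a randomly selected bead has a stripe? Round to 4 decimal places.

By Bayes' rule, posterior ∝ prior × likelihood:
  Urn II: 0.16 × 0.075 = 0.012
  Urn V: 0.69 × 0.04 = 0.0276
  Urn VI: 0.1 × 0.15 = 0.015
  Urn I: 0.05 × 0.1 = 0.005
P(striped) = 0.012 + 0.0276 + 0.015 + 0.005 = 0.0596 → 0.0596.

0.0596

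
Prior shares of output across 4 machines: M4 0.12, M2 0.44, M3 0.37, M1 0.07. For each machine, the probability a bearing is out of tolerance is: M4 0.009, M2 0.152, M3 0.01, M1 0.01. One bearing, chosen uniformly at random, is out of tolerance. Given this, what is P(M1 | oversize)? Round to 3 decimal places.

0.010

Unnormalized posteriors (prior × likelihood):
  M4: 0.12 × 0.009 = 0.00108
  M2: 0.44 × 0.152 = 0.06688
  M3: 0.37 × 0.01 = 0.0037
  M1: 0.07 × 0.01 = 0.0007
Sum = 0.07236.
P(M1 | evidence) = 0.0007 / 0.07236 ≈ 0.010.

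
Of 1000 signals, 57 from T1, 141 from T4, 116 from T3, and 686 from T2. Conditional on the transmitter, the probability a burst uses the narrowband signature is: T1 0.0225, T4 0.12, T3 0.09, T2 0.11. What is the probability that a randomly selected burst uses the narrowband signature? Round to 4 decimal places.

Unnormalized posteriors (prior × likelihood):
  T1: 0.057 × 0.0225 = 0.0012825
  T4: 0.141 × 0.12 = 0.01692
  T3: 0.116 × 0.09 = 0.01044
  T2: 0.686 × 0.11 = 0.07546
P(narrowband) = 0.0012825 + 0.01692 + 0.01044 + 0.07546 = 0.1041025 → 0.1041.

0.1041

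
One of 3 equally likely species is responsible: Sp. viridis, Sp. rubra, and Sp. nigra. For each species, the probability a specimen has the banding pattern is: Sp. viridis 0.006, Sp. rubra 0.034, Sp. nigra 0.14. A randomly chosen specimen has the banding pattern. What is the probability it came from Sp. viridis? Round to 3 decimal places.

0.033

Since the prior is uniform, the posterior is proportional to the likelihood:
  Sp. viridis: 0.006
  Sp. rubra: 0.034
  Sp. nigra: 0.14
Sum = 0.18.
P(Sp. viridis | evidence) = 0.006 / 0.18 ≈ 0.033.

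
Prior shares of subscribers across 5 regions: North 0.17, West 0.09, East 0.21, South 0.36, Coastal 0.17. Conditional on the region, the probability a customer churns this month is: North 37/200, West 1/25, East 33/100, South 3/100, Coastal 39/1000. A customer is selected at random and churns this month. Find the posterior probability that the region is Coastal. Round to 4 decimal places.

Compute prior × likelihood for every hypothesis:
  North: 0.17 × 0.185 = 0.03145
  West: 0.09 × 0.04 = 0.0036
  East: 0.21 × 0.33 = 0.0693
  South: 0.36 × 0.03 = 0.0108
  Coastal: 0.17 × 0.039 = 0.00663
Normalizing constant = 0.12178.
P(Coastal | evidence) = 0.00663 / 0.12178 ≈ 0.0544.

0.0544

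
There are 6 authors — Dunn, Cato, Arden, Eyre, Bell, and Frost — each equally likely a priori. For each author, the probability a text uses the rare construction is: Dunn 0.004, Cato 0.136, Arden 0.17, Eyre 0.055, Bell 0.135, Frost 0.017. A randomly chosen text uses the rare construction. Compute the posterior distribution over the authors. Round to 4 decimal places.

Dunn 0.0077, Cato 0.2631, Arden 0.3288, Eyre 0.1064, Bell 0.2611, Frost 0.0329

Since the prior is uniform, the posterior is proportional to the likelihood:
  Dunn: 0.004
  Cato: 0.136
  Arden: 0.17
  Eyre: 0.055
  Bell: 0.135
  Frost: 0.017
Sum = 0.517.
P(Dunn | rare-form) = 0.004/0.517 ≈ 0.0077
P(Cato | rare-form) = 0.136/0.517 ≈ 0.2631
P(Arden | rare-form) = 0.17/0.517 ≈ 0.3288
P(Eyre | rare-form) = 0.055/0.517 ≈ 0.1064
P(Bell | rare-form) = 0.135/0.517 ≈ 0.2611
P(Frost | rare-form) = 0.017/0.517 ≈ 0.0329
(Check: 0.0077+0.2631+0.3288+0.1064+0.2611+0.0329 = 1.0000.)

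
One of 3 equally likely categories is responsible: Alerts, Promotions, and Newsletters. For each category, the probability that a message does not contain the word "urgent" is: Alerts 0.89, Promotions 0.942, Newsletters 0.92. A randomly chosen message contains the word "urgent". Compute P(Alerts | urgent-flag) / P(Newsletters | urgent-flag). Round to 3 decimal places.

Taking complements, P(urgent-flag | each) = Alerts 0.11, Promotions 0.058, Newsletters 0.08.
With a uniform prior (1/3 each), posterior ∝ likelihood:
  Alerts: 0.11
  Promotions: 0.058
  Newsletters: 0.08
Normalizing constant = 0.248.
The ratio is 0.11 / 0.08 (the normalizer cancels) = 1.375.

1.375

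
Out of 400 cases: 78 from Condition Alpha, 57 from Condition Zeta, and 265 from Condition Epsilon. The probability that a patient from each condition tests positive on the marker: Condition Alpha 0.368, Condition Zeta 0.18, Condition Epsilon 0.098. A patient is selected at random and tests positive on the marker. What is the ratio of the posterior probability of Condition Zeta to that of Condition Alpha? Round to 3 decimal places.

Compute prior × likelihood for every hypothesis:
  Condition Alpha: 0.195 × 0.368 = 0.07176
  Condition Zeta: 0.1425 × 0.18 = 0.02565
  Condition Epsilon: 0.6625 × 0.098 = 0.064925
Normalizing constant = 0.162335.
The ratio is 0.02565 / 0.07176 (the normalizer cancels) = 0.357.

0.357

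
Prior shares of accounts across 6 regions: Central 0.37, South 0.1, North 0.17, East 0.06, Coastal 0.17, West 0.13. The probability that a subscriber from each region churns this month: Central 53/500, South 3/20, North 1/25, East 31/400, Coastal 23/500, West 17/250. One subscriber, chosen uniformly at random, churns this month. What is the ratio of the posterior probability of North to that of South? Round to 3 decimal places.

Unnormalized posteriors (prior × likelihood):
  Central: 0.37 × 0.106 = 0.03922
  South: 0.1 × 0.15 = 0.015
  North: 0.17 × 0.04 = 0.0068
  East: 0.06 × 0.0775 = 0.00465
  Coastal: 0.17 × 0.046 = 0.00782
  West: 0.13 × 0.068 = 0.00884
Sum = 0.08233.
The ratio is 0.0068 / 0.015 (the normalizer cancels) = 0.453.

0.453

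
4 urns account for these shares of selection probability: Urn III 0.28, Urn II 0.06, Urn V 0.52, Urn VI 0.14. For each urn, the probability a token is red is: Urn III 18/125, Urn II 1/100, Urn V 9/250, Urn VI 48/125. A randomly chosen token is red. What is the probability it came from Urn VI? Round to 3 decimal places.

0.474

Compute prior × likelihood for every hypothesis:
  Urn III: 0.28 × 0.144 = 0.04032
  Urn II: 0.06 × 0.01 = 0.0006
  Urn V: 0.52 × 0.036 = 0.01872
  Urn VI: 0.14 × 0.384 = 0.05376
Total = 0.1134.
P(Urn VI | evidence) = 0.05376 / 0.1134 ≈ 0.474.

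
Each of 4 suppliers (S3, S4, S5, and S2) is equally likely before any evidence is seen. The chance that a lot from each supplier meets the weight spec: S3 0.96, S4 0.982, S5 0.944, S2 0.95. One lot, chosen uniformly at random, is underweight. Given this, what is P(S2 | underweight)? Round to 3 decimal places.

Taking complements, P(underweight | each) = S3 0.04, S4 0.018, S5 0.056, S2 0.05.
Since the prior is uniform, the posterior is proportional to the likelihood:
  S3: 0.04
  S4: 0.018
  S5: 0.056
  S2: 0.05
Normalizing constant = 0.164.
P(S2 | evidence) = 0.05 / 0.164 ≈ 0.305.

0.305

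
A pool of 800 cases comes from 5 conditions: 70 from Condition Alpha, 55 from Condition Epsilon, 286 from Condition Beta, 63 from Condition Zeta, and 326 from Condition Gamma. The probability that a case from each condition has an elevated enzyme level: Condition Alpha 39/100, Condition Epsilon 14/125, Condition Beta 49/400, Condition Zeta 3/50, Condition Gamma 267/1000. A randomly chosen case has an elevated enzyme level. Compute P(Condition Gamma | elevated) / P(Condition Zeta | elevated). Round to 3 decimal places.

23.027

Prior × likelihood for each hypothesis:
  Condition Alpha: 0.0875 × 0.39 = 0.034125
  Condition Epsilon: 0.06875 × 0.112 = 0.0077
  Condition Beta: 0.3575 × 0.1225 = 0.04379375
  Condition Zeta: 0.07875 × 0.06 = 0.004725
  Condition Gamma: 0.4075 × 0.267 = 0.1088025
Total = 0.19914625.
The ratio is 0.1088025 / 0.004725 (the normalizer cancels) = 23.027.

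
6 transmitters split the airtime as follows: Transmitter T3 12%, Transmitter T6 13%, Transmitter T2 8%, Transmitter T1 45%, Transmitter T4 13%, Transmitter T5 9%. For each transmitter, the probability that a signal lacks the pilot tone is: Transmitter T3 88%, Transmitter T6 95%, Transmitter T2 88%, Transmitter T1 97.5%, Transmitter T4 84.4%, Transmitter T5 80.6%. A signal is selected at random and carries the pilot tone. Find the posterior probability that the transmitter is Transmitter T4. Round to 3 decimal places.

0.255

Taking complements, P(pilot | each) = Transmitter T3 0.12, Transmitter T6 0.05, Transmitter T2 0.12, Transmitter T1 0.025, Transmitter T4 0.156, Transmitter T5 0.194.
Unnormalized posteriors (prior × likelihood):
  Transmitter T3: 0.12 × 0.12 = 0.0144
  Transmitter T6: 0.13 × 0.05 = 0.0065
  Transmitter T2: 0.08 × 0.12 = 0.0096
  Transmitter T1: 0.45 × 0.025 = 0.01125
  Transmitter T4: 0.13 × 0.156 = 0.02028
  Transmitter T5: 0.09 × 0.194 = 0.01746
Normalizing constant = 0.07949.
P(Transmitter T4 | evidence) = 0.02028 / 0.07949 ≈ 0.255.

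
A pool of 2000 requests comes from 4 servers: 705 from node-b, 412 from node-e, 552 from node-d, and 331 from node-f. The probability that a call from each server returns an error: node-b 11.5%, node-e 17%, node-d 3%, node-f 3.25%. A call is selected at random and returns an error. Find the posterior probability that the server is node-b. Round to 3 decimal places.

0.454

Compute prior × likelihood for every hypothesis:
  node-b: 0.3525 × 0.115 = 0.0405375
  node-e: 0.206 × 0.17 = 0.03502
  node-d: 0.276 × 0.03 = 0.00828
  node-f: 0.1655 × 0.0325 = 0.00537875
Total = 0.08921625.
P(node-b | evidence) = 0.0405375 / 0.08921625 ≈ 0.454.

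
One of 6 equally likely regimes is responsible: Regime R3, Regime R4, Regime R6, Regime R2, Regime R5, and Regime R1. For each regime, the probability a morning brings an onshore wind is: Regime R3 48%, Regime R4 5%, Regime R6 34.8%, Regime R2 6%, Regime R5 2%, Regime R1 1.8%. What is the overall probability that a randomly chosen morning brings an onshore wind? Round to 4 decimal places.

0.1627

With a uniform prior (1/6 each), posterior ∝ likelihood:
  Regime R3: 0.48
  Regime R4: 0.05
  Regime R6: 0.348
  Regime R2: 0.06
  Regime R5: 0.02
  Regime R1: 0.018
P(onshore) = (1/6) × (0.48 + 0.05 + 0.348 + 0.06 + 0.02 + 0.018) = 0.976/6 ≈ 0.1627.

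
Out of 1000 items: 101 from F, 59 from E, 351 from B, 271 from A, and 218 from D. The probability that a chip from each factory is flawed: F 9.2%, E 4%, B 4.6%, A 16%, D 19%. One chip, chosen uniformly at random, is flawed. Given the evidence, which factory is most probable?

A

Compute prior × likelihood for every hypothesis:
  F: 0.101 × 0.092 = 0.009292
  E: 0.059 × 0.04 = 0.00236
  B: 0.351 × 0.046 = 0.016146
  A: 0.271 × 0.16 = 0.04336
  D: 0.218 × 0.19 = 0.04142
Normalizing constant = 0.112578.
Largest term belongs to A, so A is most probable.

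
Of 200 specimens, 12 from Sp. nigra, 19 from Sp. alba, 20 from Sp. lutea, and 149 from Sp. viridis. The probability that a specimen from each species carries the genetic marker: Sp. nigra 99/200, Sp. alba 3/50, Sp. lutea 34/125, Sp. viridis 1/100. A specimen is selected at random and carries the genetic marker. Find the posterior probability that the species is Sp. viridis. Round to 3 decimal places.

Prior × likelihood for each hypothesis:
  Sp. nigra: 0.06 × 0.495 = 0.0297
  Sp. alba: 0.095 × 0.06 = 0.0057
  Sp. lutea: 0.1 × 0.272 = 0.0272
  Sp. viridis: 0.745 × 0.01 = 0.00745
Total = 0.07005.
P(Sp. viridis | evidence) = 0.00745 / 0.07005 ≈ 0.106.

0.106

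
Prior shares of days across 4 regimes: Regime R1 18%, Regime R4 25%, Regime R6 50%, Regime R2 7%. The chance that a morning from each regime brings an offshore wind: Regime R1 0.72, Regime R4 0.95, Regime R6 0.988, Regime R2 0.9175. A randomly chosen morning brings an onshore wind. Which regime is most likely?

Regime R1

Taking complements, P(onshore | each) = Regime R1 0.28, Regime R4 0.05, Regime R6 0.012, Regime R2 0.0825.
By Bayes' rule, posterior ∝ prior × likelihood:
  Regime R1: 0.18 × 0.28 = 0.0504
  Regime R4: 0.25 × 0.05 = 0.0125
  Regime R6: 0.5 × 0.012 = 0.006
  Regime R2: 0.07 × 0.0825 = 0.005775
Normalizing constant = 0.074675.
Largest term belongs to Regime R1, so Regime R1 is most probable.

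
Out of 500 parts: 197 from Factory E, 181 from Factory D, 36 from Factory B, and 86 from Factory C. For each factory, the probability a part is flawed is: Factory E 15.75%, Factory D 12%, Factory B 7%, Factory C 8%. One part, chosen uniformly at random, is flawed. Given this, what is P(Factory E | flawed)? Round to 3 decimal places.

0.499

By Bayes' rule, posterior ∝ prior × likelihood:
  Factory E: 0.394 × 0.1575 = 0.062055
  Factory D: 0.362 × 0.12 = 0.04344
  Factory B: 0.072 × 0.07 = 0.00504
  Factory C: 0.172 × 0.08 = 0.01376
Sum = 0.124295.
P(Factory E | evidence) = 0.062055 / 0.124295 ≈ 0.499.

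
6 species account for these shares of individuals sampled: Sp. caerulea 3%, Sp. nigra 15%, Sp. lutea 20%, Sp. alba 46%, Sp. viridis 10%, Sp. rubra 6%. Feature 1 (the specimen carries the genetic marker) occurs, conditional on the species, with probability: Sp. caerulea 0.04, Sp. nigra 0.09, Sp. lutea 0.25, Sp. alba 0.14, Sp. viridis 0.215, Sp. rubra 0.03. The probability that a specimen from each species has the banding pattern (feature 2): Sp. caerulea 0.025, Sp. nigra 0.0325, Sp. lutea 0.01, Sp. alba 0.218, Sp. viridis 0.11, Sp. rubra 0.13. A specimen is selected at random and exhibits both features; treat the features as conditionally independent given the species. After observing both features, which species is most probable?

Sp. alba

Compute prior × likelihood for every hypothesis:
  Sp. caerulea: 0.03 × 0.04 × 0.025 = 0.00003
  Sp. nigra: 0.15 × 0.09 × 0.0325 = 0.00043875
  Sp. lutea: 0.2 × 0.25 × 0.01 = 0.0005
  Sp. alba: 0.46 × 0.14 × 0.218 = 0.0140392
  Sp. viridis: 0.1 × 0.215 × 0.11 = 0.002365
  Sp. rubra: 0.06 × 0.03 × 0.13 = 0.000234
Sum = 0.01760695.
Largest term belongs to Sp. alba, so Sp. alba is most probable.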